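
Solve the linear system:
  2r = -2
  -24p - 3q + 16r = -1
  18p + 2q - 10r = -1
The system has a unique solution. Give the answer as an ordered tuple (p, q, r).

Form the augmented matrix and row-reduce:
  [   0   0    2  |  -2 ]
  [ -24  -3   16  |  -1 ]
  [  18   2  -10  |  -1 ]
R1 <=> R2
  [ -24  -3   16  |  -1 ]
  [   0   0    2  |  -2 ]
  [  18   2  -10  |  -1 ]
R1 → -1/24·R1
  [  1  1/8  -2/3  |  1/24 ]
  [  0    0     2  |    -2 ]
  [ 18    2   -10  |    -1 ]
R3 → R3 − 18·R1
  [ 1   1/8  -2/3  |  1/24 ]
  [ 0     0     2  |    -2 ]
  [ 0  -1/4     2  |  -7/4 ]
R2 <=> R3
  [ 1   1/8  -2/3  |  1/24 ]
  [ 0  -1/4     2  |  -7/4 ]
  [ 0     0     2  |    -2 ]
R2 → -4·R2
  [ 1  1/8  -2/3  |  1/24 ]
  [ 0    1    -8  |     7 ]
  [ 0    0     2  |    -2 ]
R3 → 1/2·R3
  [ 1  1/8  -2/3  |  1/24 ]
  [ 0    1    -8  |     7 ]
  [ 0    0     1  |    -1 ]
R2 → R2 + 8·R3
  [ 1  1/8  -2/3  |  1/24 ]
  [ 0    1     0  |    -1 ]
  [ 0    0     1  |    -1 ]
R1 → R1 + 2/3·R3
  [ 1  1/8  0  |  -5/8 ]
  [ 0    1  0  |    -1 ]
  [ 0    0  1  |    -1 ]
R1 → R1 − 1/8·R2
  [ 1  0  0  |  -1/2 ]
  [ 0  1  0  |    -1 ]
  [ 0  0  1  |    -1 ]
Reading off the last column: p = -1/2, q = -1, r = -1.

(-1/2, -1, -1)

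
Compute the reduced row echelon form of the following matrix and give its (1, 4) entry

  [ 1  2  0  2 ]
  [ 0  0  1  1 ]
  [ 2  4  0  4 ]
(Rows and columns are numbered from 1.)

2

R3 -> R3 − 2·R1
  [ 1  2  0  2 ]
  [ 0  0  1  1 ]
  [ 0  0  0  0 ]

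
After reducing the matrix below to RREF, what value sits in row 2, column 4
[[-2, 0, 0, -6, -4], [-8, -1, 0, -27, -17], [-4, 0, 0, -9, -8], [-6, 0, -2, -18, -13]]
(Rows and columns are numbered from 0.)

1/2

ρ1 ← -1/2·ρ1
  [  1   0   0    3    2 ]
  [ -8  -1   0  -27  -17 ]
  [ -4   0   0   -9   -8 ]
  [ -6   0  -2  -18  -13 ]
ρ2 ← ρ2 + 8·ρ1
  [  1   0   0    3    2 ]
  [  0  -1   0   -3   -1 ]
  [ -4   0   0   -9   -8 ]
  [ -6   0  -2  -18  -13 ]
ρ3 ← ρ3 + 4·ρ1
  [  1   0   0    3    2 ]
  [  0  -1   0   -3   -1 ]
  [  0   0   0    3    0 ]
  [ -6   0  -2  -18  -13 ]
ρ4 ← ρ4 + 6·ρ1
  [ 1   0   0   3   2 ]
  [ 0  -1   0  -3  -1 ]
  [ 0   0   0   3   0 ]
  [ 0   0  -2   0  -1 ]
ρ2 ← -1·ρ2
  [ 1  0   0  3   2 ]
  [ 0  1   0  3   1 ]
  [ 0  0   0  3   0 ]
  [ 0  0  -2  0  -1 ]
ρ3 ↔ ρ4
  [ 1  0   0  3   2 ]
  [ 0  1   0  3   1 ]
  [ 0  0  -2  0  -1 ]
  [ 0  0   0  3   0 ]
ρ3 ← -1/2·ρ3
  [ 1  0  0  3    2 ]
  [ 0  1  0  3    1 ]
  [ 0  0  1  0  1/2 ]
  [ 0  0  0  3    0 ]
ρ4 ← 1/3·ρ4
  [ 1  0  0  3    2 ]
  [ 0  1  0  3    1 ]
  [ 0  0  1  0  1/2 ]
  [ 0  0  0  1    0 ]
ρ2 ← ρ2 − 3·ρ4
  [ 1  0  0  3    2 ]
  [ 0  1  0  0    1 ]
  [ 0  0  1  0  1/2 ]
  [ 0  0  0  1    0 ]
ρ1 ← ρ1 − 3·ρ4
  [ 1  0  0  0    2 ]
  [ 0  1  0  0    1 ]
  [ 0  0  1  0  1/2 ]
  [ 0  0  0  1    0 ]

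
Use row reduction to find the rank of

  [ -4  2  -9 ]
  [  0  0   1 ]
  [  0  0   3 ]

rank = 2

R1 := -1/4·R1
R3 := R3 − 3·R2
R1 := R1 − 9/4·R2
The reduced form has 2 nonzero rows.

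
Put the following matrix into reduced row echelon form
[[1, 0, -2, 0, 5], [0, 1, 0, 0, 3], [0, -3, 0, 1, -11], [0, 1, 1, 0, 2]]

Add 3 times R2 to R3.
  [ 1  0  -2  0   5 ]
  [ 0  1   0  0   3 ]
  [ 0  0   0  1  -2 ]
  [ 0  1   1  0   2 ]
Subtract R2 from R4.
  [ 1  0  -2  0   5 ]
  [ 0  1   0  0   3 ]
  [ 0  0   0  1  -2 ]
  [ 0  0   1  0  -1 ]
Swap R3 and R4.
  [ 1  0  -2  0   5 ]
  [ 0  1   0  0   3 ]
  [ 0  0   1  0  -1 ]
  [ 0  0   0  1  -2 ]
Add 2 times R3 to R1.
  [ 1  0  0  0   3 ]
  [ 0  1  0  0   3 ]
  [ 0  0  1  0  -1 ]
  [ 0  0  0  1  -2 ]

[[1, 0, 0, 0, 3], [0, 1, 0, 0, 3], [0, 0, 1, 0, -1], [0, 0, 0, 1, -2]]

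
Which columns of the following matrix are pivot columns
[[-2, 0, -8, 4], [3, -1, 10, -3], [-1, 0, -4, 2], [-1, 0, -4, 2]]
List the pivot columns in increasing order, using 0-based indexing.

0, 1

R1 → -1/2·R1
  [  1   0   4  -2 ]
  [  3  -1  10  -3 ]
  [ -1   0  -4   2 ]
  [ -1   0  -4   2 ]
R2 → R2 − 3·R1
  [  1   0   4  -2 ]
  [  0  -1  -2   3 ]
  [ -1   0  -4   2 ]
  [ -1   0  -4   2 ]
R3 → R3 + R1
  [  1   0   4  -2 ]
  [  0  -1  -2   3 ]
  [  0   0   0   0 ]
  [ -1   0  -4   2 ]
R4 → R4 + R1
  [ 1   0   4  -2 ]
  [ 0  -1  -2   3 ]
  [ 0   0   0   0 ]
  [ 0   0   0   0 ]
R2 → -1·R2
  [ 1  0  4  -2 ]
  [ 0  1  2  -3 ]
  [ 0  0  0   0 ]
  [ 0  0  0   0 ]
Pivot columns are the columns containing a leading 1.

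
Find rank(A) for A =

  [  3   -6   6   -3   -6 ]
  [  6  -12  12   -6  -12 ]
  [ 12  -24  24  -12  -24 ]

rank = 1

ρ1 -> 1/3·ρ1
  [  1   -2   2   -1   -2 ]
  [  6  -12  12   -6  -12 ]
  [ 12  -24  24  -12  -24 ]
ρ2 -> ρ2 − 6·ρ1
  [  1   -2   2   -1   -2 ]
  [  0    0   0    0    0 ]
  [ 12  -24  24  -12  -24 ]
ρ3 -> ρ3 − 12·ρ1
  [ 1  -2  2  -1  -2 ]
  [ 0   0  0   0   0 ]
  [ 0   0  0   0   0 ]
The reduced form has 1 nonzero row.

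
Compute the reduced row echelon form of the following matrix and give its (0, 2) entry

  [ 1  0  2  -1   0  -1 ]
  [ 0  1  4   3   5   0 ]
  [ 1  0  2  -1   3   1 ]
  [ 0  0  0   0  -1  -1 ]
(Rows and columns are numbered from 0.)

R3 ← R3 − R1
R3 ← 1/3·R3
R4 ← R4 + R3
R4 ← -3·R4
R3 ← R3 − 2/3·R4
R1 ← R1 + R4
R2 ← R2 − 5·R3

2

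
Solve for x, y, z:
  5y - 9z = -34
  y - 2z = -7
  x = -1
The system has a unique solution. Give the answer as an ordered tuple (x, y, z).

(-1, -5, 1)

Form the augmented matrix and row-reduce:
  [ 0  5  -9  |  -34 ]
  [ 0  1  -2  |   -7 ]
  [ 1  0   0  |   -1 ]
R1 <=> R3
  [ 1  0   0  |   -1 ]
  [ 0  1  -2  |   -7 ]
  [ 0  5  -9  |  -34 ]
R3 -> R3 − 5·R2
  [ 1  0   0  |  -1 ]
  [ 0  1  -2  |  -7 ]
  [ 0  0   1  |   1 ]
R2 -> R2 + 2·R3
  [ 1  0  0  |  -1 ]
  [ 0  1  0  |  -5 ]
  [ 0  0  1  |   1 ]
Reading off the last column: x = -1, y = -5, z = 1.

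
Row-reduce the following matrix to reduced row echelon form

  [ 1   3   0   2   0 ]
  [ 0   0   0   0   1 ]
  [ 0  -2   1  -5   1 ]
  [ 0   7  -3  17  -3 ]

[[1, 0, 0, -4, 0], [0, 1, 0, 2, 0], [0, 0, 1, -1, 0], [0, 0, 0, 0, 1]]

Swap r2 and r3.
  [ 1   3   0   2   0 ]
  [ 0  -2   1  -5   1 ]
  [ 0   0   0   0   1 ]
  [ 0   7  -3  17  -3 ]
Multiply r2 by -1/2.
  [ 1  3     0    2     0 ]
  [ 0  1  -1/2  5/2  -1/2 ]
  [ 0  0     0    0     1 ]
  [ 0  7    -3   17    -3 ]
Subtract 7 times r2 from r4.
  [ 1  3     0     2     0 ]
  [ 0  1  -1/2   5/2  -1/2 ]
  [ 0  0     0     0     1 ]
  [ 0  0   1/2  -1/2   1/2 ]
Swap r3 and r4.
  [ 1  3     0     2     0 ]
  [ 0  1  -1/2   5/2  -1/2 ]
  [ 0  0   1/2  -1/2   1/2 ]
  [ 0  0     0     0     1 ]
Multiply r3 by 2.
  [ 1  3     0    2     0 ]
  [ 0  1  -1/2  5/2  -1/2 ]
  [ 0  0     1   -1     1 ]
  [ 0  0     0    0     1 ]
Subtract r4 from r3.
  [ 1  3     0    2     0 ]
  [ 0  1  -1/2  5/2  -1/2 ]
  [ 0  0     1   -1     0 ]
  [ 0  0     0    0     1 ]
Add 1/2 times r4 to r2.
  [ 1  3     0    2  0 ]
  [ 0  1  -1/2  5/2  0 ]
  [ 0  0     1   -1  0 ]
  [ 0  0     0    0  1 ]
Add 1/2 times r3 to r2.
  [ 1  3  0   2  0 ]
  [ 0  1  0   2  0 ]
  [ 0  0  1  -1  0 ]
  [ 0  0  0   0  1 ]
Subtract 3 times r2 from r1.
  [ 1  0  0  -4  0 ]
  [ 0  1  0   2  0 ]
  [ 0  0  1  -1  0 ]
  [ 0  0  0   0  1 ]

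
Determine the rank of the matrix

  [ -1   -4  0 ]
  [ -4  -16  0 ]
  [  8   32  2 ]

Multiply R1 by -1.
  [  1    4  0 ]
  [ -4  -16  0 ]
  [  8   32  2 ]
Add 4 times R1 to R2.
  [ 1   4  0 ]
  [ 0   0  0 ]
  [ 8  32  2 ]
Subtract 8 times R1 from R3.
  [ 1  4  0 ]
  [ 0  0  0 ]
  [ 0  0  2 ]
Swap R2 and R3.
  [ 1  4  0 ]
  [ 0  0  2 ]
  [ 0  0  0 ]
Multiply R2 by 1/2.
  [ 1  4  0 ]
  [ 0  0  1 ]
  [ 0  0  0 ]
The reduced form has 2 nonzero rows.

rank = 2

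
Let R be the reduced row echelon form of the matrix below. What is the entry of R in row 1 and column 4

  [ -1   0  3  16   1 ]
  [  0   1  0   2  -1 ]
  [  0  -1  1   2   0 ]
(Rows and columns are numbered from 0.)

-1

ρ1 → -1·ρ1
  [ 1   0  -3  -16  -1 ]
  [ 0   1   0    2  -1 ]
  [ 0  -1   1    2   0 ]
ρ3 → ρ3 + ρ2
  [ 1  0  -3  -16  -1 ]
  [ 0  1   0    2  -1 ]
  [ 0  0   1    4  -1 ]
ρ1 → ρ1 + 3·ρ3
  [ 1  0  0  -4  -4 ]
  [ 0  1  0   2  -1 ]
  [ 0  0  1   4  -1 ]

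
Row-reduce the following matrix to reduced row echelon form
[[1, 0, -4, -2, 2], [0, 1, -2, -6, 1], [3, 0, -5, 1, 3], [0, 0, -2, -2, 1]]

R3 -> R3 − 3·R1
R3 -> 1/7·R3
R4 -> R4 + 2·R3
R4 -> 7·R4
R3 -> R3 + 3/7·R4
R2 -> R2 − R4
R1 -> R1 − 2·R4
R2 -> R2 + 2·R3
R1 -> R1 + 4·R3

[[1, 0, 0, 2, 0], [0, 1, 0, -4, 0], [0, 0, 1, 1, 0], [0, 0, 0, 0, 1]]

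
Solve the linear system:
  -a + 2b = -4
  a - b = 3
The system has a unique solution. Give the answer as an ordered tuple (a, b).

(2, -1)

Form the augmented matrix and row-reduce:
  [ -1   2  |  -4 ]
  [  1  -1  |   3 ]
Multiply R1 by -1.
  [ 1  -2  |  4 ]
  [ 1  -1  |  3 ]
Subtract R1 from R2.
  [ 1  -2  |   4 ]
  [ 0   1  |  -1 ]
Add 2 times R2 to R1.
  [ 1  0  |   2 ]
  [ 0  1  |  -1 ]
Reading off the last column: a = 2, b = -1.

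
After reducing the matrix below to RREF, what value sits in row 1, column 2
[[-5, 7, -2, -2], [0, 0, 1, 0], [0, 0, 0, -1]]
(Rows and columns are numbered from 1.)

-7/5

r1 -> -1/5·r1
  [ 1  -7/5  2/5  2/5 ]
  [ 0     0    1    0 ]
  [ 0     0    0   -1 ]
r3 -> -1·r3
  [ 1  -7/5  2/5  2/5 ]
  [ 0     0    1    0 ]
  [ 0     0    0    1 ]
r1 -> r1 − 2/5·r3
  [ 1  -7/5  2/5  0 ]
  [ 0     0    1  0 ]
  [ 0     0    0  1 ]
r1 -> r1 − 2/5·r2
  [ 1  -7/5  0  0 ]
  [ 0     0  1  0 ]
  [ 0     0  0  1 ]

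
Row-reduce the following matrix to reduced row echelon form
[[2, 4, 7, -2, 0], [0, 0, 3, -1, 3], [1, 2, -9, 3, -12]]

R1 := 1/2·R1
  [ 1  2  7/2  -1    0 ]
  [ 0  0    3  -1    3 ]
  [ 1  2   -9   3  -12 ]
R3 := R3 − R1
  [ 1  2    7/2  -1    0 ]
  [ 0  0      3  -1    3 ]
  [ 0  0  -25/2   4  -12 ]
R2 := 1/3·R2
  [ 1  2    7/2    -1    0 ]
  [ 0  0      1  -1/3    1 ]
  [ 0  0  -25/2     4  -12 ]
R3 := R3 + 25/2·R2
  [ 1  2  7/2    -1    0 ]
  [ 0  0    1  -1/3    1 ]
  [ 0  0    0  -1/6  1/2 ]
R3 := -6·R3
  [ 1  2  7/2    -1   0 ]
  [ 0  0    1  -1/3   1 ]
  [ 0  0    0     1  -3 ]
R2 := R2 + 1/3·R3
  [ 1  2  7/2  -1   0 ]
  [ 0  0    1   0   0 ]
  [ 0  0    0   1  -3 ]
R1 := R1 + R3
  [ 1  2  7/2  0  -3 ]
  [ 0  0    1  0   0 ]
  [ 0  0    0  1  -3 ]
R1 := R1 − 7/2·R2
  [ 1  2  0  0  -3 ]
  [ 0  0  1  0   0 ]
  [ 0  0  0  1  -3 ]

[[1, 2, 0, 0, -3], [0, 0, 1, 0, 0], [0, 0, 0, 1, -3]]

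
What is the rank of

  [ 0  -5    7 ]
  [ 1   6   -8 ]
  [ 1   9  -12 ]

Swap ρ1 and ρ2.
  [ 1   6   -8 ]
  [ 0  -5    7 ]
  [ 1   9  -12 ]
Subtract ρ1 from ρ3.
  [ 1   6  -8 ]
  [ 0  -5   7 ]
  [ 0   3  -4 ]
Multiply ρ2 by -1/5.
  [ 1  6    -8 ]
  [ 0  1  -7/5 ]
  [ 0  3    -4 ]
Subtract 3 times ρ2 from ρ3.
  [ 1  6    -8 ]
  [ 0  1  -7/5 ]
  [ 0  0   1/5 ]
Multiply ρ3 by 5.
  [ 1  6    -8 ]
  [ 0  1  -7/5 ]
  [ 0  0     1 ]
Add 7/5 times ρ3 to ρ2.
  [ 1  6  -8 ]
  [ 0  1   0 ]
  [ 0  0   1 ]
Add 8 times ρ3 to ρ1.
  [ 1  6  0 ]
  [ 0  1  0 ]
  [ 0  0  1 ]
Subtract 6 times ρ2 from ρ1.
  [ 1  0  0 ]
  [ 0  1  0 ]
  [ 0  0  1 ]
The reduced form has 3 nonzero rows.

rank = 3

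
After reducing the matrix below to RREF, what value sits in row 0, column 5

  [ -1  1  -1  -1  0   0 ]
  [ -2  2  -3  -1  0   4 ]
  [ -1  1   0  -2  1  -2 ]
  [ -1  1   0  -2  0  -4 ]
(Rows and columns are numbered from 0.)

4

ρ1 -> -1·ρ1
  [  1  -1   1   1  0   0 ]
  [ -2   2  -3  -1  0   4 ]
  [ -1   1   0  -2  1  -2 ]
  [ -1   1   0  -2  0  -4 ]
ρ2 -> ρ2 + 2·ρ1
  [  1  -1   1   1  0   0 ]
  [  0   0  -1   1  0   4 ]
  [ -1   1   0  -2  1  -2 ]
  [ -1   1   0  -2  0  -4 ]
ρ3 -> ρ3 + ρ1
  [  1  -1   1   1  0   0 ]
  [  0   0  -1   1  0   4 ]
  [  0   0   1  -1  1  -2 ]
  [ -1   1   0  -2  0  -4 ]
ρ4 -> ρ4 + ρ1
  [ 1  -1   1   1  0   0 ]
  [ 0   0  -1   1  0   4 ]
  [ 0   0   1  -1  1  -2 ]
  [ 0   0   1  -1  0  -4 ]
ρ2 -> -1·ρ2
  [ 1  -1  1   1  0   0 ]
  [ 0   0  1  -1  0  -4 ]
  [ 0   0  1  -1  1  -2 ]
  [ 0   0  1  -1  0  -4 ]
ρ3 -> ρ3 − ρ2
  [ 1  -1  1   1  0   0 ]
  [ 0   0  1  -1  0  -4 ]
  [ 0   0  0   0  1   2 ]
  [ 0   0  1  -1  0  -4 ]
ρ4 -> ρ4 − ρ2
  [ 1  -1  1   1  0   0 ]
  [ 0   0  1  -1  0  -4 ]
  [ 0   0  0   0  1   2 ]
  [ 0   0  0   0  0   0 ]
ρ1 -> ρ1 − ρ2
  [ 1  -1  0   2  0   4 ]
  [ 0   0  1  -1  0  -4 ]
  [ 0   0  0   0  1   2 ]
  [ 0   0  0   0  0   0 ]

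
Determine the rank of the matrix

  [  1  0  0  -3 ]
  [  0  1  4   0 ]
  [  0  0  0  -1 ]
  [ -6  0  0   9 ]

rank = 3

ρ4 ← ρ4 + 6·ρ1
  [ 1  0  0  -3 ]
  [ 0  1  4   0 ]
  [ 0  0  0  -1 ]
  [ 0  0  0  -9 ]
ρ3 ← -1·ρ3
  [ 1  0  0  -3 ]
  [ 0  1  4   0 ]
  [ 0  0  0   1 ]
  [ 0  0  0  -9 ]
ρ4 ← ρ4 + 9·ρ3
  [ 1  0  0  -3 ]
  [ 0  1  4   0 ]
  [ 0  0  0   1 ]
  [ 0  0  0   0 ]
ρ1 ← ρ1 + 3·ρ3
  [ 1  0  0  0 ]
  [ 0  1  4  0 ]
  [ 0  0  0  1 ]
  [ 0  0  0  0 ]
The reduced form has 3 nonzero rows.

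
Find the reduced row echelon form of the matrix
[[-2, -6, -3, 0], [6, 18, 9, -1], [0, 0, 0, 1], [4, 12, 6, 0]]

Multiply r1 by -1/2.
  [ 1   3  3/2   0 ]
  [ 6  18    9  -1 ]
  [ 0   0    0   1 ]
  [ 4  12    6   0 ]
Subtract 6 times r1 from r2.
  [ 1   3  3/2   0 ]
  [ 0   0    0  -1 ]
  [ 0   0    0   1 ]
  [ 4  12    6   0 ]
Subtract 4 times r1 from r4.
  [ 1  3  3/2   0 ]
  [ 0  0    0  -1 ]
  [ 0  0    0   1 ]
  [ 0  0    0   0 ]
Multiply r2 by -1.
  [ 1  3  3/2  0 ]
  [ 0  0    0  1 ]
  [ 0  0    0  1 ]
  [ 0  0    0  0 ]
Subtract r2 from r3.
  [ 1  3  3/2  0 ]
  [ 0  0    0  1 ]
  [ 0  0    0  0 ]
  [ 0  0    0  0 ]

[[1, 3, 3/2, 0], [0, 0, 0, 1], [0, 0, 0, 0], [0, 0, 0, 0]]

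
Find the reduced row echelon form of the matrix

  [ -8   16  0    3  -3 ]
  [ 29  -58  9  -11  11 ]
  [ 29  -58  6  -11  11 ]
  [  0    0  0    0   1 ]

Multiply ρ1 by -1/8.
  [  1   -2  0  -3/8  3/8 ]
  [ 29  -58  9   -11   11 ]
  [ 29  -58  6   -11   11 ]
  [  0    0  0     0    1 ]
Subtract 29 times ρ1 from ρ2.
  [  1   -2  0  -3/8  3/8 ]
  [  0    0  9  -1/8  1/8 ]
  [ 29  -58  6   -11   11 ]
  [  0    0  0     0    1 ]
Subtract 29 times ρ1 from ρ3.
  [ 1  -2  0  -3/8  3/8 ]
  [ 0   0  9  -1/8  1/8 ]
  [ 0   0  6  -1/8  1/8 ]
  [ 0   0  0     0    1 ]
Multiply ρ2 by 1/9.
  [ 1  -2  0   -3/8   3/8 ]
  [ 0   0  1  -1/72  1/72 ]
  [ 0   0  6   -1/8   1/8 ]
  [ 0   0  0      0     1 ]
Subtract 6 times ρ2 from ρ3.
  [ 1  -2  0   -3/8   3/8 ]
  [ 0   0  1  -1/72  1/72 ]
  [ 0   0  0  -1/24  1/24 ]
  [ 0   0  0      0     1 ]
Multiply ρ3 by -24.
  [ 1  -2  0   -3/8   3/8 ]
  [ 0   0  1  -1/72  1/72 ]
  [ 0   0  0      1    -1 ]
  [ 0   0  0      0     1 ]
Add ρ4 to ρ3.
  [ 1  -2  0   -3/8   3/8 ]
  [ 0   0  1  -1/72  1/72 ]
  [ 0   0  0      1     0 ]
  [ 0   0  0      0     1 ]
Subtract 1/72 times ρ4 from ρ2.
  [ 1  -2  0   -3/8  3/8 ]
  [ 0   0  1  -1/72    0 ]
  [ 0   0  0      1    0 ]
  [ 0   0  0      0    1 ]
Subtract 3/8 times ρ4 from ρ1.
  [ 1  -2  0   -3/8  0 ]
  [ 0   0  1  -1/72  0 ]
  [ 0   0  0      1  0 ]
  [ 0   0  0      0  1 ]
Add 1/72 times ρ3 to ρ2.
  [ 1  -2  0  -3/8  0 ]
  [ 0   0  1     0  0 ]
  [ 0   0  0     1  0 ]
  [ 0   0  0     0  1 ]
Add 3/8 times ρ3 to ρ1.
  [ 1  -2  0  0  0 ]
  [ 0   0  1  0  0 ]
  [ 0   0  0  1  0 ]
  [ 0   0  0  0  1 ]

[[1, -2, 0, 0, 0], [0, 0, 1, 0, 0], [0, 0, 0, 1, 0], [0, 0, 0, 0, 1]]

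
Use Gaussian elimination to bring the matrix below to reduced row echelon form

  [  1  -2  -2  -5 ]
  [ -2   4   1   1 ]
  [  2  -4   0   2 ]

[[1, -2, 0, 1], [0, 0, 1, 3], [0, 0, 0, 0]]

r2 := r2 + 2·r1
r3 := r3 − 2·r1
r2 := -1/3·r2
r3 := r3 − 4·r2
r1 := r1 + 2·r2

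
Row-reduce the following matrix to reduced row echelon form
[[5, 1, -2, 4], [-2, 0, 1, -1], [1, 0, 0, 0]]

Multiply r1 by 1/5.
  [  1  1/5  -2/5  4/5 ]
  [ -2    0     1   -1 ]
  [  1    0     0    0 ]
Add 2 times r1 to r2.
  [ 1  1/5  -2/5  4/5 ]
  [ 0  2/5   1/5  3/5 ]
  [ 1    0     0    0 ]
Subtract r1 from r3.
  [ 1   1/5  -2/5   4/5 ]
  [ 0   2/5   1/5   3/5 ]
  [ 0  -1/5   2/5  -4/5 ]
Multiply r2 by 5/2.
  [ 1   1/5  -2/5   4/5 ]
  [ 0     1   1/2   3/2 ]
  [ 0  -1/5   2/5  -4/5 ]
Add 1/5 times r2 to r3.
  [ 1  1/5  -2/5   4/5 ]
  [ 0    1   1/2   3/2 ]
  [ 0    0   1/2  -1/2 ]
Multiply r3 by 2.
  [ 1  1/5  -2/5  4/5 ]
  [ 0    1   1/2  3/2 ]
  [ 0    0     1   -1 ]
Subtract 1/2 times r3 from r2.
  [ 1  1/5  -2/5  4/5 ]
  [ 0    1     0    2 ]
  [ 0    0     1   -1 ]
Add 2/5 times r3 to r1.
  [ 1  1/5  0  2/5 ]
  [ 0    1  0    2 ]
  [ 0    0  1   -1 ]
Subtract 1/5 times r2 from r1.
  [ 1  0  0   0 ]
  [ 0  1  0   2 ]
  [ 0  0  1  -1 ]

[[1, 0, 0, 0], [0, 1, 0, 2], [0, 0, 1, -1]]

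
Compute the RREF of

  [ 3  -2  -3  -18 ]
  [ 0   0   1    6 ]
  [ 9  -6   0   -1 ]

Multiply R1 by 1/3.
  [ 1  -2/3  -1  -6 ]
  [ 0     0   1   6 ]
  [ 9    -6   0  -1 ]
Subtract 9 times R1 from R3.
  [ 1  -2/3  -1  -6 ]
  [ 0     0   1   6 ]
  [ 0     0   9  53 ]
Subtract 9 times R2 from R3.
  [ 1  -2/3  -1  -6 ]
  [ 0     0   1   6 ]
  [ 0     0   0  -1 ]
Multiply R3 by -1.
  [ 1  -2/3  -1  -6 ]
  [ 0     0   1   6 ]
  [ 0     0   0   1 ]
Subtract 6 times R3 from R2.
  [ 1  -2/3  -1  -6 ]
  [ 0     0   1   0 ]
  [ 0     0   0   1 ]
Add 6 times R3 to R1.
  [ 1  -2/3  -1  0 ]
  [ 0     0   1  0 ]
  [ 0     0   0  1 ]
Add R2 to R1.
  [ 1  -2/3  0  0 ]
  [ 0     0  1  0 ]
  [ 0     0  0  1 ]

[[1, -2/3, 0, 0], [0, 0, 1, 0], [0, 0, 0, 1]]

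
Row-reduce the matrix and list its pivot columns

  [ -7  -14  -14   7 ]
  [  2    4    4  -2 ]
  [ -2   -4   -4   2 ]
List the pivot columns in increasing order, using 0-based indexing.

0

r1 := -1/7·r1
  [  1   2   2  -1 ]
  [  2   4   4  -2 ]
  [ -2  -4  -4   2 ]
r2 := r2 − 2·r1
  [  1   2   2  -1 ]
  [  0   0   0   0 ]
  [ -2  -4  -4   2 ]
r3 := r3 + 2·r1
  [ 1  2  2  -1 ]
  [ 0  0  0   0 ]
  [ 0  0  0   0 ]
Pivot columns are the columns containing a leading 1.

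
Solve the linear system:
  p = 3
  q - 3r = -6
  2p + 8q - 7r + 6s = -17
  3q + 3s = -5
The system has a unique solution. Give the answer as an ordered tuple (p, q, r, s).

(3, -3, 1, 4/3)

Form the augmented matrix and row-reduce:
  [ 1  0   0  0  |    3 ]
  [ 0  1  -3  0  |   -6 ]
  [ 2  8  -7  6  |  -17 ]
  [ 0  3   0  3  |   -5 ]
R3 → R3 − 2·R1
  [ 1  0   0  0  |    3 ]
  [ 0  1  -3  0  |   -6 ]
  [ 0  8  -7  6  |  -23 ]
  [ 0  3   0  3  |   -5 ]
R3 → R3 − 8·R2
  [ 1  0   0  0  |   3 ]
  [ 0  1  -3  0  |  -6 ]
  [ 0  0  17  6  |  25 ]
  [ 0  3   0  3  |  -5 ]
R4 → R4 − 3·R2
  [ 1  0   0  0  |   3 ]
  [ 0  1  -3  0  |  -6 ]
  [ 0  0  17  6  |  25 ]
  [ 0  0   9  3  |  13 ]
R3 → 1/17·R3
  [ 1  0   0     0  |      3 ]
  [ 0  1  -3     0  |     -6 ]
  [ 0  0   1  6/17  |  25/17 ]
  [ 0  0   9     3  |     13 ]
R4 → R4 − 9·R3
  [ 1  0   0      0  |      3 ]
  [ 0  1  -3      0  |     -6 ]
  [ 0  0   1   6/17  |  25/17 ]
  [ 0  0   0  -3/17  |  -4/17 ]
R4 → -17/3·R4
  [ 1  0   0     0  |      3 ]
  [ 0  1  -3     0  |     -6 ]
  [ 0  0   1  6/17  |  25/17 ]
  [ 0  0   0     1  |    4/3 ]
R3 → R3 − 6/17·R4
  [ 1  0   0  0  |    3 ]
  [ 0  1  -3  0  |   -6 ]
  [ 0  0   1  0  |    1 ]
  [ 0  0   0  1  |  4/3 ]
R2 → R2 + 3·R3
  [ 1  0  0  0  |    3 ]
  [ 0  1  0  0  |   -3 ]
  [ 0  0  1  0  |    1 ]
  [ 0  0  0  1  |  4/3 ]
Reading off the last column: p = 3, q = -3, r = 1, s = 4/3.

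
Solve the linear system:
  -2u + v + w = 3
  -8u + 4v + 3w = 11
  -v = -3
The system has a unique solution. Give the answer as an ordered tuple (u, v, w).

(1/2, 3, 1)

Form the augmented matrix and row-reduce:
  [ -2   1  1  |   3 ]
  [ -8   4  3  |  11 ]
  [  0  -1  0  |  -3 ]
ρ1 ← -1/2·ρ1
  [  1  -1/2  -1/2  |  -3/2 ]
  [ -8     4     3  |    11 ]
  [  0    -1     0  |    -3 ]
ρ2 ← ρ2 + 8·ρ1
  [ 1  -1/2  -1/2  |  -3/2 ]
  [ 0     0    -1  |    -1 ]
  [ 0    -1     0  |    -3 ]
ρ2 ↔ ρ3
  [ 1  -1/2  -1/2  |  -3/2 ]
  [ 0    -1     0  |    -3 ]
  [ 0     0    -1  |    -1 ]
ρ2 ← -1·ρ2
  [ 1  -1/2  -1/2  |  -3/2 ]
  [ 0     1     0  |     3 ]
  [ 0     0    -1  |    -1 ]
ρ3 ← -1·ρ3
  [ 1  -1/2  -1/2  |  -3/2 ]
  [ 0     1     0  |     3 ]
  [ 0     0     1  |     1 ]
ρ1 ← ρ1 + 1/2·ρ3
  [ 1  -1/2  0  |  -1 ]
  [ 0     1  0  |   3 ]
  [ 0     0  1  |   1 ]
ρ1 ← ρ1 + 1/2·ρ2
  [ 1  0  0  |  1/2 ]
  [ 0  1  0  |    3 ]
  [ 0  0  1  |    1 ]
Reading off the last column: u = 1/2, v = 3, w = 1.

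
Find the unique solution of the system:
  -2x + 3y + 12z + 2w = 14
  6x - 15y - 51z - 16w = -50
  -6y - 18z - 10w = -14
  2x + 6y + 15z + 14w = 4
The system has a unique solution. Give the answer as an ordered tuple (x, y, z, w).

(4, 4/3, 2, -3)

Form the augmented matrix and row-reduce:
  [ -2    3   12    2  |   14 ]
  [  6  -15  -51  -16  |  -50 ]
  [  0   -6  -18  -10  |  -14 ]
  [  2    6   15   14  |    4 ]
Multiply R1 by -1/2.
  [ 1  -3/2   -6   -1  |   -7 ]
  [ 6   -15  -51  -16  |  -50 ]
  [ 0    -6  -18  -10  |  -14 ]
  [ 2     6   15   14  |    4 ]
Subtract 6 times R1 from R2.
  [ 1  -3/2   -6   -1  |   -7 ]
  [ 0    -6  -15  -10  |   -8 ]
  [ 0    -6  -18  -10  |  -14 ]
  [ 2     6   15   14  |    4 ]
Subtract 2 times R1 from R4.
  [ 1  -3/2   -6   -1  |   -7 ]
  [ 0    -6  -15  -10  |   -8 ]
  [ 0    -6  -18  -10  |  -14 ]
  [ 0     9   27   16  |   18 ]
Multiply R2 by -1/6.
  [ 1  -3/2   -6   -1  |   -7 ]
  [ 0     1  5/2  5/3  |  4/3 ]
  [ 0    -6  -18  -10  |  -14 ]
  [ 0     9   27   16  |   18 ]
Add 6 times R2 to R3.
  [ 1  -3/2   -6   -1  |   -7 ]
  [ 0     1  5/2  5/3  |  4/3 ]
  [ 0     0   -3    0  |   -6 ]
  [ 0     9   27   16  |   18 ]
Subtract 9 times R2 from R4.
  [ 1  -3/2   -6   -1  |   -7 ]
  [ 0     1  5/2  5/3  |  4/3 ]
  [ 0     0   -3    0  |   -6 ]
  [ 0     0  9/2    1  |    6 ]
Multiply R3 by -1/3.
  [ 1  -3/2   -6   -1  |   -7 ]
  [ 0     1  5/2  5/3  |  4/3 ]
  [ 0     0    1    0  |    2 ]
  [ 0     0  9/2    1  |    6 ]
Subtract 9/2 times R3 from R4.
  [ 1  -3/2   -6   -1  |   -7 ]
  [ 0     1  5/2  5/3  |  4/3 ]
  [ 0     0    1    0  |    2 ]
  [ 0     0    0    1  |   -3 ]
Subtract 5/3 times R4 from R2.
  [ 1  -3/2   -6  -1  |    -7 ]
  [ 0     1  5/2   0  |  19/3 ]
  [ 0     0    1   0  |     2 ]
  [ 0     0    0   1  |    -3 ]
Add R4 to R1.
  [ 1  -3/2   -6  0  |   -10 ]
  [ 0     1  5/2  0  |  19/3 ]
  [ 0     0    1  0  |     2 ]
  [ 0     0    0  1  |    -3 ]
Subtract 5/2 times R3 from R2.
  [ 1  -3/2  -6  0  |  -10 ]
  [ 0     1   0  0  |  4/3 ]
  [ 0     0   1  0  |    2 ]
  [ 0     0   0  1  |   -3 ]
Add 6 times R3 to R1.
  [ 1  -3/2  0  0  |    2 ]
  [ 0     1  0  0  |  4/3 ]
  [ 0     0  1  0  |    2 ]
  [ 0     0  0  1  |   -3 ]
Add 3/2 times R2 to R1.
  [ 1  0  0  0  |    4 ]
  [ 0  1  0  0  |  4/3 ]
  [ 0  0  1  0  |    2 ]
  [ 0  0  0  1  |   -3 ]
Reading off the last column: x = 4, y = 4/3, z = 2, w = -3.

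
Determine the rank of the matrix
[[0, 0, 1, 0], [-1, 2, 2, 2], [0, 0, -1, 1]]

rank = 3

R1 ↔ R2
R1 → -1·R1
R3 → R3 + R2
R1 → R1 + 2·R3
R1 → R1 + 2·R2
The reduced form has 3 nonzero rows.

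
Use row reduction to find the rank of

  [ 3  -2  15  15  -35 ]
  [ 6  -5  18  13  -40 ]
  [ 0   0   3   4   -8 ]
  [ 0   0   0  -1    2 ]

rank = 4

ρ1 -> 1/3·ρ1
ρ2 -> ρ2 − 6·ρ1
ρ2 -> -1·ρ2
ρ3 -> 1/3·ρ3
ρ4 -> -1·ρ4
ρ3 -> ρ3 − 4/3·ρ4
ρ2 -> ρ2 − 17·ρ4
ρ1 -> ρ1 − 5·ρ4
ρ2 -> ρ2 − 12·ρ3
ρ1 -> ρ1 − 5·ρ3
ρ1 -> ρ1 + 2/3·ρ2
The reduced form has 4 nonzero rows.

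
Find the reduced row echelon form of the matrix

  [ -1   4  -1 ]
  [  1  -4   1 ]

[[1, -4, 1], [0, 0, 0]]

R1 -> -1·R1
R2 -> R2 − R1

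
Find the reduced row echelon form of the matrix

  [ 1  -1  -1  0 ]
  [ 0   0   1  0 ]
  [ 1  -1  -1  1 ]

R3 := R3 − R1
R1 := R1 + R2

[[1, -1, 0, 0], [0, 0, 1, 0], [0, 0, 0, 1]]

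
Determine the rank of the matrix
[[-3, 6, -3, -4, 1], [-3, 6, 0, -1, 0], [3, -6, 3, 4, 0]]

R1 := -1/3·R1
  [  1  -2  1  4/3  -1/3 ]
  [ -3   6  0   -1     0 ]
  [  3  -6  3    4     0 ]
R2 := R2 + 3·R1
  [ 1  -2  1  4/3  -1/3 ]
  [ 0   0  3    3    -1 ]
  [ 3  -6  3    4     0 ]
R3 := R3 − 3·R1
  [ 1  -2  1  4/3  -1/3 ]
  [ 0   0  3    3    -1 ]
  [ 0   0  0    0     1 ]
R2 := 1/3·R2
  [ 1  -2  1  4/3  -1/3 ]
  [ 0   0  1    1  -1/3 ]
  [ 0   0  0    0     1 ]
R2 := R2 + 1/3·R3
  [ 1  -2  1  4/3  -1/3 ]
  [ 0   0  1    1     0 ]
  [ 0   0  0    0     1 ]
R1 := R1 + 1/3·R3
  [ 1  -2  1  4/3  0 ]
  [ 0   0  1    1  0 ]
  [ 0   0  0    0  1 ]
R1 := R1 − R2
  [ 1  -2  0  1/3  0 ]
  [ 0   0  1    1  0 ]
  [ 0   0  0    0  1 ]
The reduced form has 3 nonzero rows.

rank = 3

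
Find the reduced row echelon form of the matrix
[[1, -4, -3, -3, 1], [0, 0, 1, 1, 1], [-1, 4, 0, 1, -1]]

[[1, -4, 0, 0, 4], [0, 0, 1, 0, -2], [0, 0, 0, 1, 3]]

R3 := R3 + R1
  [ 1  -4  -3  -3  1 ]
  [ 0   0   1   1  1 ]
  [ 0   0  -3  -2  0 ]
R3 := R3 + 3·R2
  [ 1  -4  -3  -3  1 ]
  [ 0   0   1   1  1 ]
  [ 0   0   0   1  3 ]
R2 := R2 − R3
  [ 1  -4  -3  -3   1 ]
  [ 0   0   1   0  -2 ]
  [ 0   0   0   1   3 ]
R1 := R1 + 3·R3
  [ 1  -4  -3  0  10 ]
  [ 0   0   1  0  -2 ]
  [ 0   0   0  1   3 ]
R1 := R1 + 3·R2
  [ 1  -4  0  0   4 ]
  [ 0   0  1  0  -2 ]
  [ 0   0  0  1   3 ]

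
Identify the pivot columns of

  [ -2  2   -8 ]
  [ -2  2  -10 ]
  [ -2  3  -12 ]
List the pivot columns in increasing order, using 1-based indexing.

R1 ← -1/2·R1
  [  1  -1    4 ]
  [ -2   2  -10 ]
  [ -2   3  -12 ]
R2 ← R2 + 2·R1
  [  1  -1    4 ]
  [  0   0   -2 ]
  [ -2   3  -12 ]
R3 ← R3 + 2·R1
  [ 1  -1   4 ]
  [ 0   0  -2 ]
  [ 0   1  -4 ]
R2 <=> R3
  [ 1  -1   4 ]
  [ 0   1  -4 ]
  [ 0   0  -2 ]
R3 ← -1/2·R3
  [ 1  -1   4 ]
  [ 0   1  -4 ]
  [ 0   0   1 ]
R2 ← R2 + 4·R3
  [ 1  -1  4 ]
  [ 0   1  0 ]
  [ 0   0  1 ]
R1 ← R1 − 4·R3
  [ 1  -1  0 ]
  [ 0   1  0 ]
  [ 0   0  1 ]
R1 ← R1 + R2
  [ 1  0  0 ]
  [ 0  1  0 ]
  [ 0  0  1 ]
Pivot columns are the columns containing a leading 1.

1, 2, 3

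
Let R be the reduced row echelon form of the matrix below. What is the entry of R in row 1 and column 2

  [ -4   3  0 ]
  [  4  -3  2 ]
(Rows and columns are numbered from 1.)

-3/4

Multiply R1 by -1/4.
  [ 1  -3/4  0 ]
  [ 4    -3  2 ]
Subtract 4 times R1 from R2.
  [ 1  -3/4  0 ]
  [ 0     0  2 ]
Multiply R2 by 1/2.
  [ 1  -3/4  0 ]
  [ 0     0  1 ]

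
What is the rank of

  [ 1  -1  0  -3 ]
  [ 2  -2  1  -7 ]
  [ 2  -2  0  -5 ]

r2 := r2 − 2·r1
  [ 1  -1  0  -3 ]
  [ 0   0  1  -1 ]
  [ 2  -2  0  -5 ]
r3 := r3 − 2·r1
  [ 1  -1  0  -3 ]
  [ 0   0  1  -1 ]
  [ 0   0  0   1 ]
r2 := r2 + r3
  [ 1  -1  0  -3 ]
  [ 0   0  1   0 ]
  [ 0   0  0   1 ]
r1 := r1 + 3·r3
  [ 1  -1  0  0 ]
  [ 0   0  1  0 ]
  [ 0   0  0  1 ]
The reduced form has 3 nonzero rows.

rank = 3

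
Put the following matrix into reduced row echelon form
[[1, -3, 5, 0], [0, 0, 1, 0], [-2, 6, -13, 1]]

[[1, -3, 0, 0], [0, 0, 1, 0], [0, 0, 0, 1]]

ρ3 ← ρ3 + 2·ρ1
  [ 1  -3   5  0 ]
  [ 0   0   1  0 ]
  [ 0   0  -3  1 ]
ρ3 ← ρ3 + 3·ρ2
  [ 1  -3  5  0 ]
  [ 0   0  1  0 ]
  [ 0   0  0  1 ]
ρ1 ← ρ1 − 5·ρ2
  [ 1  -3  0  0 ]
  [ 0   0  1  0 ]
  [ 0   0  0  1 ]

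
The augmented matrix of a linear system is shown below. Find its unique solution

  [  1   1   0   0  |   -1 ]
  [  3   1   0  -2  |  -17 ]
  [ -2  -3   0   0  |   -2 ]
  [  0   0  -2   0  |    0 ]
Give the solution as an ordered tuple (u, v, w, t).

(-5, 4, 0, 3)

Subtract 3 times ρ1 from ρ2.
  [  1   1   0   0  |   -1 ]
  [  0  -2   0  -2  |  -14 ]
  [ -2  -3   0   0  |   -2 ]
  [  0   0  -2   0  |    0 ]
Add 2 times ρ1 to ρ3.
  [ 1   1   0   0  |   -1 ]
  [ 0  -2   0  -2  |  -14 ]
  [ 0  -1   0   0  |   -4 ]
  [ 0   0  -2   0  |    0 ]
Multiply ρ2 by -1/2.
  [ 1   1   0  0  |  -1 ]
  [ 0   1   0  1  |   7 ]
  [ 0  -1   0  0  |  -4 ]
  [ 0   0  -2  0  |   0 ]
Add ρ2 to ρ3.
  [ 1  1   0  0  |  -1 ]
  [ 0  1   0  1  |   7 ]
  [ 0  0   0  1  |   3 ]
  [ 0  0  -2  0  |   0 ]
Swap ρ3 and ρ4.
  [ 1  1   0  0  |  -1 ]
  [ 0  1   0  1  |   7 ]
  [ 0  0  -2  0  |   0 ]
  [ 0  0   0  1  |   3 ]
Multiply ρ3 by -1/2.
  [ 1  1  0  0  |  -1 ]
  [ 0  1  0  1  |   7 ]
  [ 0  0  1  0  |   0 ]
  [ 0  0  0  1  |   3 ]
Subtract ρ4 from ρ2.
  [ 1  1  0  0  |  -1 ]
  [ 0  1  0  0  |   4 ]
  [ 0  0  1  0  |   0 ]
  [ 0  0  0  1  |   3 ]
Subtract ρ2 from ρ1.
  [ 1  0  0  0  |  -5 ]
  [ 0  1  0  0  |   4 ]
  [ 0  0  1  0  |   0 ]
  [ 0  0  0  1  |   3 ]
Reading off the last column: u = -5, v = 4, w = 0, t = 3.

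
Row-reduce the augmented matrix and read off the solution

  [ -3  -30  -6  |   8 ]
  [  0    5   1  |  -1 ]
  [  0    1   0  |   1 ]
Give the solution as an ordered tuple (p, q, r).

(-2/3, 1, -6)

Multiply ρ1 by -1/3.
  [ 1  10  2  |  -8/3 ]
  [ 0   5  1  |    -1 ]
  [ 0   1  0  |     1 ]
Multiply ρ2 by 1/5.
  [ 1  10    2  |  -8/3 ]
  [ 0   1  1/5  |  -1/5 ]
  [ 0   1    0  |     1 ]
Subtract ρ2 from ρ3.
  [ 1  10     2  |  -8/3 ]
  [ 0   1   1/5  |  -1/5 ]
  [ 0   0  -1/5  |   6/5 ]
Multiply ρ3 by -5.
  [ 1  10    2  |  -8/3 ]
  [ 0   1  1/5  |  -1/5 ]
  [ 0   0    1  |    -6 ]
Subtract 1/5 times ρ3 from ρ2.
  [ 1  10  2  |  -8/3 ]
  [ 0   1  0  |     1 ]
  [ 0   0  1  |    -6 ]
Subtract 2 times ρ3 from ρ1.
  [ 1  10  0  |  28/3 ]
  [ 0   1  0  |     1 ]
  [ 0   0  1  |    -6 ]
Subtract 10 times ρ2 from ρ1.
  [ 1  0  0  |  -2/3 ]
  [ 0  1  0  |     1 ]
  [ 0  0  1  |    -6 ]
Reading off the last column: p = -2/3, q = 1, r = -6.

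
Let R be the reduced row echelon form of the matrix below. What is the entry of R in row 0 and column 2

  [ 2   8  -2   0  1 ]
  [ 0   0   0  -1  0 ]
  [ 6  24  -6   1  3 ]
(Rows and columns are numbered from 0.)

ρ1 -> 1/2·ρ1
  [ 1   4  -1   0  1/2 ]
  [ 0   0   0  -1    0 ]
  [ 6  24  -6   1    3 ]
ρ3 -> ρ3 − 6·ρ1
  [ 1  4  -1   0  1/2 ]
  [ 0  0   0  -1    0 ]
  [ 0  0   0   1    0 ]
ρ2 -> -1·ρ2
  [ 1  4  -1  0  1/2 ]
  [ 0  0   0  1    0 ]
  [ 0  0   0  1    0 ]
ρ3 -> ρ3 − ρ2
  [ 1  4  -1  0  1/2 ]
  [ 0  0   0  1    0 ]
  [ 0  0   0  0    0 ]

-1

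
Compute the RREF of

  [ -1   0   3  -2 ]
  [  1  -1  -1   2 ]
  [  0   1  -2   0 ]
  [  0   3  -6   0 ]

ρ1 := -1·ρ1
  [ 1   0  -3  2 ]
  [ 1  -1  -1  2 ]
  [ 0   1  -2  0 ]
  [ 0   3  -6  0 ]
ρ2 := ρ2 − ρ1
  [ 1   0  -3  2 ]
  [ 0  -1   2  0 ]
  [ 0   1  -2  0 ]
  [ 0   3  -6  0 ]
ρ2 := -1·ρ2
  [ 1  0  -3  2 ]
  [ 0  1  -2  0 ]
  [ 0  1  -2  0 ]
  [ 0  3  -6  0 ]
ρ3 := ρ3 − ρ2
  [ 1  0  -3  2 ]
  [ 0  1  -2  0 ]
  [ 0  0   0  0 ]
  [ 0  3  -6  0 ]
ρ4 := ρ4 − 3·ρ2
  [ 1  0  -3  2 ]
  [ 0  1  -2  0 ]
  [ 0  0   0  0 ]
  [ 0  0   0  0 ]

[[1, 0, -3, 2], [0, 1, -2, 0], [0, 0, 0, 0], [0, 0, 0, 0]]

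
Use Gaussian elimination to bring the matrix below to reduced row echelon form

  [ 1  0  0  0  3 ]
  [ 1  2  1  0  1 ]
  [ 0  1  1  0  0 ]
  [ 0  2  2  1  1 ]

[[1, 0, 0, 0, 3], [0, 1, 0, 0, -2], [0, 0, 1, 0, 2], [0, 0, 0, 1, 1]]

ρ2 := ρ2 − ρ1
ρ2 := 1/2·ρ2
ρ3 := ρ3 − ρ2
ρ4 := ρ4 − 2·ρ2
ρ3 := 2·ρ3
ρ4 := ρ4 − ρ3
ρ2 := ρ2 − 1/2·ρ3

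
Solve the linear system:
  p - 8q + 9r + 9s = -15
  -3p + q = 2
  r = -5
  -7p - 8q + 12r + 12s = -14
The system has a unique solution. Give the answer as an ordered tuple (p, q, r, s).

(-2, -4, -5, 0)

Form the augmented matrix and row-reduce:
  [  1  -8   9   9  |  -15 ]
  [ -3   1   0   0  |    2 ]
  [  0   0   1   0  |   -5 ]
  [ -7  -8  12  12  |  -14 ]
ρ2 ← ρ2 + 3·ρ1
  [  1   -8   9   9  |  -15 ]
  [  0  -23  27  27  |  -43 ]
  [  0    0   1   0  |   -5 ]
  [ -7   -8  12  12  |  -14 ]
ρ4 ← ρ4 + 7·ρ1
  [ 1   -8   9   9  |   -15 ]
  [ 0  -23  27  27  |   -43 ]
  [ 0    0   1   0  |    -5 ]
  [ 0  -64  75  75  |  -119 ]
ρ2 ← -1/23·ρ2
  [ 1   -8       9       9  |    -15 ]
  [ 0    1  -27/23  -27/23  |  43/23 ]
  [ 0    0       1       0  |     -5 ]
  [ 0  -64      75      75  |   -119 ]
ρ4 ← ρ4 + 64·ρ2
  [ 1  -8       9       9  |    -15 ]
  [ 0   1  -27/23  -27/23  |  43/23 ]
  [ 0   0       1       0  |     -5 ]
  [ 0   0   -3/23   -3/23  |  15/23 ]
ρ4 ← ρ4 + 3/23·ρ3
  [ 1  -8       9       9  |    -15 ]
  [ 0   1  -27/23  -27/23  |  43/23 ]
  [ 0   0       1       0  |     -5 ]
  [ 0   0       0   -3/23  |      0 ]
ρ4 ← -23/3·ρ4
  [ 1  -8       9       9  |    -15 ]
  [ 0   1  -27/23  -27/23  |  43/23 ]
  [ 0   0       1       0  |     -5 ]
  [ 0   0       0       1  |      0 ]
ρ2 ← ρ2 + 27/23·ρ4
  [ 1  -8       9  9  |    -15 ]
  [ 0   1  -27/23  0  |  43/23 ]
  [ 0   0       1  0  |     -5 ]
  [ 0   0       0  1  |      0 ]
ρ1 ← ρ1 − 9·ρ4
  [ 1  -8       9  0  |    -15 ]
  [ 0   1  -27/23  0  |  43/23 ]
  [ 0   0       1  0  |     -5 ]
  [ 0   0       0  1  |      0 ]
ρ2 ← ρ2 + 27/23·ρ3
  [ 1  -8  9  0  |  -15 ]
  [ 0   1  0  0  |   -4 ]
  [ 0   0  1  0  |   -5 ]
  [ 0   0  0  1  |    0 ]
ρ1 ← ρ1 − 9·ρ3
  [ 1  -8  0  0  |  30 ]
  [ 0   1  0  0  |  -4 ]
  [ 0   0  1  0  |  -5 ]
  [ 0   0  0  1  |   0 ]
ρ1 ← ρ1 + 8·ρ2
  [ 1  0  0  0  |  -2 ]
  [ 0  1  0  0  |  -4 ]
  [ 0  0  1  0  |  -5 ]
  [ 0  0  0  1  |   0 ]
Reading off the last column: p = -2, q = -4, r = -5, s = 0.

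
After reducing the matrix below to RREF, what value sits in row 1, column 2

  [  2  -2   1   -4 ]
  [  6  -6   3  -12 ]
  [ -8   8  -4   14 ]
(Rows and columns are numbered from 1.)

Multiply R1 by 1/2.
Subtract 6 times R1 from R2.
Add 8 times R1 to R3.
Swap R2 and R3.
Multiply R2 by -1/2.
Add 2 times R2 to R1.

-1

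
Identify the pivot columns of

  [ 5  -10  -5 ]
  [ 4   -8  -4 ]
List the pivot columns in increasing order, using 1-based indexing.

1

R1 -> 1/5·R1
  [ 1  -2  -1 ]
  [ 4  -8  -4 ]
R2 -> R2 − 4·R1
  [ 1  -2  -1 ]
  [ 0   0   0 ]
Pivot columns are the columns containing a leading 1.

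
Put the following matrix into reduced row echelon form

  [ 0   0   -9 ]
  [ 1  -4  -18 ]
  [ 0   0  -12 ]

ρ1 <=> ρ2
  [ 1  -4  -18 ]
  [ 0   0   -9 ]
  [ 0   0  -12 ]
ρ2 ← -1/9·ρ2
  [ 1  -4  -18 ]
  [ 0   0    1 ]
  [ 0   0  -12 ]
ρ3 ← ρ3 + 12·ρ2
  [ 1  -4  -18 ]
  [ 0   0    1 ]
  [ 0   0    0 ]
ρ1 ← ρ1 + 18·ρ2
  [ 1  -4  0 ]
  [ 0   0  1 ]
  [ 0   0  0 ]

[[1, -4, 0], [0, 0, 1], [0, 0, 0]]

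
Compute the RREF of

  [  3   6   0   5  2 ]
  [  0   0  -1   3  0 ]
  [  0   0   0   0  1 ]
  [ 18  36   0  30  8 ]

[[1, 2, 0, 5/3, 0], [0, 0, 1, -3, 0], [0, 0, 0, 0, 1], [0, 0, 0, 0, 0]]

Multiply ρ1 by 1/3.
  [  1   2   0  5/3  2/3 ]
  [  0   0  -1    3    0 ]
  [  0   0   0    0    1 ]
  [ 18  36   0   30    8 ]
Subtract 18 times ρ1 from ρ4.
  [ 1  2   0  5/3  2/3 ]
  [ 0  0  -1    3    0 ]
  [ 0  0   0    0    1 ]
  [ 0  0   0    0   -4 ]
Multiply ρ2 by -1.
  [ 1  2  0  5/3  2/3 ]
  [ 0  0  1   -3    0 ]
  [ 0  0  0    0    1 ]
  [ 0  0  0    0   -4 ]
Add 4 times ρ3 to ρ4.
  [ 1  2  0  5/3  2/3 ]
  [ 0  0  1   -3    0 ]
  [ 0  0  0    0    1 ]
  [ 0  0  0    0    0 ]
Subtract 2/3 times ρ3 from ρ1.
  [ 1  2  0  5/3  0 ]
  [ 0  0  1   -3  0 ]
  [ 0  0  0    0  1 ]
  [ 0  0  0    0  0 ]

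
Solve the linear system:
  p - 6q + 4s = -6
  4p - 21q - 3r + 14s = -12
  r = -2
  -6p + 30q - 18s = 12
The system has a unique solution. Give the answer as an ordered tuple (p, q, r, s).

(6, -2, -2, -6)

Form the augmented matrix and row-reduce:
  [  1   -6   0    4  |   -6 ]
  [  4  -21  -3   14  |  -12 ]
  [  0    0   1    0  |   -2 ]
  [ -6   30   0  -18  |   12 ]
ρ2 → ρ2 − 4·ρ1
  [  1  -6   0    4  |  -6 ]
  [  0   3  -3   -2  |  12 ]
  [  0   0   1    0  |  -2 ]
  [ -6  30   0  -18  |  12 ]
ρ4 → ρ4 + 6·ρ1
  [ 1  -6   0   4  |   -6 ]
  [ 0   3  -3  -2  |   12 ]
  [ 0   0   1   0  |   -2 ]
  [ 0  -6   0   6  |  -24 ]
ρ2 → 1/3·ρ2
  [ 1  -6   0     4  |   -6 ]
  [ 0   1  -1  -2/3  |    4 ]
  [ 0   0   1     0  |   -2 ]
  [ 0  -6   0     6  |  -24 ]
ρ4 → ρ4 + 6·ρ2
  [ 1  -6   0     4  |  -6 ]
  [ 0   1  -1  -2/3  |   4 ]
  [ 0   0   1     0  |  -2 ]
  [ 0   0  -6     2  |   0 ]
ρ4 → ρ4 + 6·ρ3
  [ 1  -6   0     4  |   -6 ]
  [ 0   1  -1  -2/3  |    4 ]
  [ 0   0   1     0  |   -2 ]
  [ 0   0   0     2  |  -12 ]
ρ4 → 1/2·ρ4
  [ 1  -6   0     4  |  -6 ]
  [ 0   1  -1  -2/3  |   4 ]
  [ 0   0   1     0  |  -2 ]
  [ 0   0   0     1  |  -6 ]
ρ2 → ρ2 + 2/3·ρ4
  [ 1  -6   0  4  |  -6 ]
  [ 0   1  -1  0  |   0 ]
  [ 0   0   1  0  |  -2 ]
  [ 0   0   0  1  |  -6 ]
ρ1 → ρ1 − 4·ρ4
  [ 1  -6   0  0  |  18 ]
  [ 0   1  -1  0  |   0 ]
  [ 0   0   1  0  |  -2 ]
  [ 0   0   0  1  |  -6 ]
ρ2 → ρ2 + ρ3
  [ 1  -6  0  0  |  18 ]
  [ 0   1  0  0  |  -2 ]
  [ 0   0  1  0  |  -2 ]
  [ 0   0  0  1  |  -6 ]
ρ1 → ρ1 + 6·ρ2
  [ 1  0  0  0  |   6 ]
  [ 0  1  0  0  |  -2 ]
  [ 0  0  1  0  |  -2 ]
  [ 0  0  0  1  |  -6 ]
Reading off the last column: p = 6, q = -2, r = -2, s = -6.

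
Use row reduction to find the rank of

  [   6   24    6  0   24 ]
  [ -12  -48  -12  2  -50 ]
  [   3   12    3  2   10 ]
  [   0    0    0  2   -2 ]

R1 -> 1/6·R1
  [   1    4    1  0    4 ]
  [ -12  -48  -12  2  -50 ]
  [   3   12    3  2   10 ]
  [   0    0    0  2   -2 ]
R2 -> R2 + 12·R1
  [ 1   4  1  0   4 ]
  [ 0   0  0  2  -2 ]
  [ 3  12  3  2  10 ]
  [ 0   0  0  2  -2 ]
R3 -> R3 − 3·R1
  [ 1  4  1  0   4 ]
  [ 0  0  0  2  -2 ]
  [ 0  0  0  2  -2 ]
  [ 0  0  0  2  -2 ]
R2 -> 1/2·R2
  [ 1  4  1  0   4 ]
  [ 0  0  0  1  -1 ]
  [ 0  0  0  2  -2 ]
  [ 0  0  0  2  -2 ]
R3 -> R3 − 2·R2
  [ 1  4  1  0   4 ]
  [ 0  0  0  1  -1 ]
  [ 0  0  0  0   0 ]
  [ 0  0  0  2  -2 ]
R4 -> R4 − 2·R2
  [ 1  4  1  0   4 ]
  [ 0  0  0  1  -1 ]
  [ 0  0  0  0   0 ]
  [ 0  0  0  0   0 ]
The reduced form has 2 nonzero rows.

rank = 2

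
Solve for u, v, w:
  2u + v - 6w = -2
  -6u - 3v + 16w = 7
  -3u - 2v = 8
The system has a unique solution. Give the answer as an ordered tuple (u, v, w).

Form the augmented matrix and row-reduce:
  [  2   1  -6  |  -2 ]
  [ -6  -3  16  |   7 ]
  [ -3  -2   0  |   8 ]
Multiply r1 by 1/2.
  [  1  1/2  -3  |  -1 ]
  [ -6   -3  16  |   7 ]
  [ -3   -2   0  |   8 ]
Add 6 times r1 to r2.
  [  1  1/2  -3  |  -1 ]
  [  0    0  -2  |   1 ]
  [ -3   -2   0  |   8 ]
Add 3 times r1 to r3.
  [ 1   1/2  -3  |  -1 ]
  [ 0     0  -2  |   1 ]
  [ 0  -1/2  -9  |   5 ]
Swap r2 and r3.
  [ 1   1/2  -3  |  -1 ]
  [ 0  -1/2  -9  |   5 ]
  [ 0     0  -2  |   1 ]
Multiply r2 by -2.
  [ 1  1/2  -3  |   -1 ]
  [ 0    1  18  |  -10 ]
  [ 0    0  -2  |    1 ]
Multiply r3 by -1/2.
  [ 1  1/2  -3  |    -1 ]
  [ 0    1  18  |   -10 ]
  [ 0    0   1  |  -1/2 ]
Subtract 18 times r3 from r2.
  [ 1  1/2  -3  |    -1 ]
  [ 0    1   0  |    -1 ]
  [ 0    0   1  |  -1/2 ]
Add 3 times r3 to r1.
  [ 1  1/2  0  |  -5/2 ]
  [ 0    1  0  |    -1 ]
  [ 0    0  1  |  -1/2 ]
Subtract 1/2 times r2 from r1.
  [ 1  0  0  |    -2 ]
  [ 0  1  0  |    -1 ]
  [ 0  0  1  |  -1/2 ]
Reading off the last column: u = -2, v = -1, w = -1/2.

(-2, -1, -1/2)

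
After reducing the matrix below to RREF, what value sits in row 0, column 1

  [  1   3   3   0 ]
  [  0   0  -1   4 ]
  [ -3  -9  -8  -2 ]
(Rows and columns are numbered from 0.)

Add 3 times r1 to r3.
  [ 1  3   3   0 ]
  [ 0  0  -1   4 ]
  [ 0  0   1  -2 ]
Multiply r2 by -1.
  [ 1  3  3   0 ]
  [ 0  0  1  -4 ]
  [ 0  0  1  -2 ]
Subtract r2 from r3.
  [ 1  3  3   0 ]
  [ 0  0  1  -4 ]
  [ 0  0  0   2 ]
Multiply r3 by 1/2.
  [ 1  3  3   0 ]
  [ 0  0  1  -4 ]
  [ 0  0  0   1 ]
Add 4 times r3 to r2.
  [ 1  3  3  0 ]
  [ 0  0  1  0 ]
  [ 0  0  0  1 ]
Subtract 3 times r2 from r1.
  [ 1  3  0  0 ]
  [ 0  0  1  0 ]
  [ 0  0  0  1 ]

3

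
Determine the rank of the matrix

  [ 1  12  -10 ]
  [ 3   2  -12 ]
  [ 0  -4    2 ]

rank = 3

R2 := R2 − 3·R1
  [ 1   12  -10 ]
  [ 0  -34   18 ]
  [ 0   -4    2 ]
R2 := -1/34·R2
  [ 1  12    -10 ]
  [ 0   1  -9/17 ]
  [ 0  -4      2 ]
R3 := R3 + 4·R2
  [ 1  12    -10 ]
  [ 0   1  -9/17 ]
  [ 0   0  -2/17 ]
R3 := -17/2·R3
  [ 1  12    -10 ]
  [ 0   1  -9/17 ]
  [ 0   0      1 ]
R2 := R2 + 9/17·R3
  [ 1  12  -10 ]
  [ 0   1    0 ]
  [ 0   0    1 ]
R1 := R1 + 10·R3
  [ 1  12  0 ]
  [ 0   1  0 ]
  [ 0   0  1 ]
R1 := R1 − 12·R2
  [ 1  0  0 ]
  [ 0  1  0 ]
  [ 0  0  1 ]
The reduced form has 3 nonzero rows.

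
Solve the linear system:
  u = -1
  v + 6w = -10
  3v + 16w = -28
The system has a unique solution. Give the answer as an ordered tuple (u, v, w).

(-1, -4, -1)

Form the augmented matrix and row-reduce:
  [ 1  0   0  |   -1 ]
  [ 0  1   6  |  -10 ]
  [ 0  3  16  |  -28 ]
ρ3 → ρ3 − 3·ρ2
ρ3 → -1/2·ρ3
ρ2 → ρ2 − 6·ρ3
Reading off the last column: u = -1, v = -4, w = -1.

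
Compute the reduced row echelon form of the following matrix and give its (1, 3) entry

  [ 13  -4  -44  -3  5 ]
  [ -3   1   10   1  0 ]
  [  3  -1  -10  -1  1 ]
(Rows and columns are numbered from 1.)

r1 := 1/13·r1
  [  1  -4/13  -44/13  -3/13  5/13 ]
  [ -3      1      10      1     0 ]
  [  3     -1     -10     -1     1 ]
r2 := r2 + 3·r1
  [ 1  -4/13  -44/13  -3/13   5/13 ]
  [ 0   1/13   -2/13   4/13  15/13 ]
  [ 3     -1     -10     -1      1 ]
r3 := r3 − 3·r1
  [ 1  -4/13  -44/13  -3/13   5/13 ]
  [ 0   1/13   -2/13   4/13  15/13 ]
  [ 0  -1/13    2/13  -4/13  -2/13 ]
r2 := 13·r2
  [ 1  -4/13  -44/13  -3/13   5/13 ]
  [ 0      1      -2      4     15 ]
  [ 0  -1/13    2/13  -4/13  -2/13 ]
r3 := r3 + 1/13·r2
  [ 1  -4/13  -44/13  -3/13  5/13 ]
  [ 0      1      -2      4    15 ]
  [ 0      0       0      0     1 ]
r2 := r2 − 15·r3
  [ 1  -4/13  -44/13  -3/13  5/13 ]
  [ 0      1      -2      4     0 ]
  [ 0      0       0      0     1 ]
r1 := r1 − 5/13·r3
  [ 1  -4/13  -44/13  -3/13  0 ]
  [ 0      1      -2      4  0 ]
  [ 0      0       0      0  1 ]
r1 := r1 + 4/13·r2
  [ 1  0  -4  1  0 ]
  [ 0  1  -2  4  0 ]
  [ 0  0   0  0  1 ]

-4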